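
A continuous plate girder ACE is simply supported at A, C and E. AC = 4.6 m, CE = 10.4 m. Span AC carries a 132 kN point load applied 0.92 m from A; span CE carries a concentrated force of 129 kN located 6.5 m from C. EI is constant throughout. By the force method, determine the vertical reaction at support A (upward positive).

R_A = 69.13 kN

Release continuity at C by inserting a hinge; the redundant is the internal moment M_C. The primary structure is two simply-supported spans AC and CE.
Rotations at C on the released spans (each span's end-slope, ×1/EI):
  span AC: point load 132 at a = 0.92: Pab(L + a)/(6LEI) = 89.38/EI
  span CE: point load 129 at a = 6.5: Pab(L + b)/(6LEI) = 749.4/EI
  relative rotation θ_0 = (89.38 + 749.4)/EI = 838.8/EI
A unit hogging moment at C produces rotation L₁/(3EI) + L₂/(3EI) = 5/EI.
Slope continuity at C: θ_0 = M_C·5/EI, so M_C = 838.8/5 = 167.8 kN·m (hogging).
Span AC, ΣM about A with M_C applied at C: R_C^{AC}·4.6 = 121.4 + 167.8, so R_C^{AC} = 62.87 kN and R_A = 132 − 62.87 = 69.13 kN.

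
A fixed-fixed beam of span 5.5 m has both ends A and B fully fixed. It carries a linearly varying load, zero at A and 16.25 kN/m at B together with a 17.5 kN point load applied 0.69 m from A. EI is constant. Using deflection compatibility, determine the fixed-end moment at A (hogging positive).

Release both end moments; the primary structure is a simply-supported span AB with redundants M_A and M_B.
On the primary (simply-supported) span, the end slopes from the loading are:
  at A: triangular load, peak 16.25: 7w₀L³/(360EI) = 52.57/EI
  at B: triangular load, peak 16.25: w₀L³/(45EI) = 60.08/EI
  at A: point load 17.5 at a = 0.69: Pab(L + b)/(6LEI) = 18.15/EI
  at B: point load 17.5 at a = 0.69: Pab(L + a)/(6LEI) = 10.89/EI
  θ_A0 = 70.72/EI,  θ_B0 = 70.97/EI
Flexibility coefficients: a unit moment at one end gives L/(3EI) there and L/(6EI) at the far end, so f₁₁ = f₂₂ = 1.833/EI and f₁₂ = f₂₁ = 0.9167/EI.
Compatibility — zero rotation at each built-in end:
  1.833 M_A + 0.9167 M_B = 70.72
  0.9167 M_A + 1.833 M_B = 70.97
Solving the pair gives M_A = 25.62 kN·m and M_B = 25.9 kN·m (hogging).

M_A = 25.62 kN·m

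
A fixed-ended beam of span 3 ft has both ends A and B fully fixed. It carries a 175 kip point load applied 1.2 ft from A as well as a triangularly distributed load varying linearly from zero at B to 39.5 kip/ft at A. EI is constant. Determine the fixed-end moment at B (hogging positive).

Take the two fixed-end moments M_A, M_B as redundants; the released structure is the simple span AB.
Simple-span end rotations at A and B under the given loads:
  at A: point load 175 at a = 1.2: Pab(L + b)/(6LEI) = 100.8/EI
  at B: point load 175 at a = 1.2: Pab(L + a)/(6LEI) = 88.2/EI
  at A: triangular load, peak 39.5: w₀L³/(45EI) = 23.7/EI
  at B: triangular load, peak 39.5: 7w₀L³/(360EI) = 20.74/EI
  θ_A0 = 124.5/EI,  θ_B0 = 108.9/EI
Flexibility coefficients: a unit moment at one end gives L/(3EI) there and L/(6EI) at the far end, so f₁₁ = f₂₂ = 1/EI and f₁₂ = f₂₁ = 0.5/EI.
Compatibility — zero rotation at each built-in end:
  1 M_A + 0.5 M_B = 124.5
  0.5 M_A + 1 M_B = 108.9
Solving the pair gives M_A = 93.38 kip·ft and M_B = 62.25 kip·ft (hogging).

M_B = 62.25 kip·ft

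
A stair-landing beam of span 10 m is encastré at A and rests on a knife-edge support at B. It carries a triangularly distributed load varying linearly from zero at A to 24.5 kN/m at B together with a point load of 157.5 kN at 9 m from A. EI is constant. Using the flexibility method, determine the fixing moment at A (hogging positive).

M_A = 220.9 kN·m

Release the roller at B. Primary structure: cantilever fixed at A.
Free-end deflection of the primary structure under the applied loading (downward +):
  triangular load, peak 24.5 at the free end: 11w₀L⁴/(120EI) = 22458/EI
  point load 157.5 at a = 9: Pa²(3L − a)/(6EI) = 44651/EI
  δ_0 = 67110/EI
Tip deflection under a unit load at B: L³/(3EI) = 333.3/EI.
Compatibility at B: δ_0 − R_B·δ_{BB} = 0, so R_B = 67110/333.3 = 201.3 kN.
Moment equilibrium about A: M_A = Σ(load moments about A) − R_B·L = 2234 − 201.3×10 = 220.9 kN·m.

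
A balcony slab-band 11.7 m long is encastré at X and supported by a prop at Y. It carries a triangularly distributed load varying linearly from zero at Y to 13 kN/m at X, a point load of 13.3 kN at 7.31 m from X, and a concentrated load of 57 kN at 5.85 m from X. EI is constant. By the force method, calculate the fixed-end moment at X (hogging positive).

Remove the prop at Y; the released (primary) structure is a cantilever built in at X.
Primary-structure tip deflection at Y by superposition:
  triangular load, peak 13 at the fixed end: w₀L⁴/(30EI) = 8120/EI
  point load 13.3 at a = 7.31: Pa²(3L − a)/(6EI) = 3292/EI
  point load 57 at a = 5.85: Pa²(3L − a)/(6EI) = 9510/EI
  δ_0 = 20921/EI
Flexibility coefficient — unit upward force at Y: δ_{YY} = L³/(3EI) = 533.9/EI.
Compatibility at Y: δ_0 − R_Y·δ_{YY} = 0, so R_Y = 20921/533.9 = 39.19 kN.
Moment equilibrium about X: M_X = Σ(load moments about X) − R_Y·L = 727.3 − 39.19×11.7 = 268.8 kN·m.

M_X = 268.8 kN·m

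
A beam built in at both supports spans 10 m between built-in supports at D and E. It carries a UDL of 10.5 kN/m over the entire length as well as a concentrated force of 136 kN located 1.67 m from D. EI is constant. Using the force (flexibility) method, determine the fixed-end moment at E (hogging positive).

Take the two fixed-end moments M_D, M_E as redundants; the released structure is the simple span DE.
On the primary (simply-supported) span, the end slopes from the loading are:
  at D: UDL 10.5: wL³/(24EI) = 437.5/EI
  at E: UDL 10.5: wL³/(24EI) = 437.5/EI
  at D: point load 136 at a = 1.67: Pab(L + b)/(6LEI) = 578/EI
  at E: point load 136 at a = 1.67: Pab(L + a)/(6LEI) = 368/EI
  θ_D0 = 1015/EI,  θ_E0 = 805.5/EI
Flexibility coefficients: a unit moment at one end gives L/(3EI) there and L/(6EI) at the far end, so f₁₁ = f₂₂ = 3.333/EI and f₁₂ = f₂₁ = 1.667/EI.
Compatibility — zero rotation at each built-in end:
  3.333 M_D + 1.667 M_E = 1015
  1.667 M_D + 3.333 M_E = 805.5
Solving the pair gives M_D = 245.1 kN·m and M_E = 119.1 kN·m (hogging).

M_E = 119.1 kN·m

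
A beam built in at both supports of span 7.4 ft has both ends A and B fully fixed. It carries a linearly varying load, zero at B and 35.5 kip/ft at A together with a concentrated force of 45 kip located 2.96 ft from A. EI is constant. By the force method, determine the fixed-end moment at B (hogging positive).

Release both end moments; the primary structure is a simply-supported span AB with redundants M_A and M_B.
End rotations of the released simple span under the applied load (×1/EI):
  at A: triangular load, peak 35.5: w₀L³/(45EI) = 319.7/EI
  at B: triangular load, peak 35.5: 7w₀L³/(360EI) = 279.7/EI
  at A: point load 45 at a = 2.96: Pab(L + b)/(6LEI) = 157.7/EI
  at B: point load 45 at a = 2.96: Pab(L + a)/(6LEI) = 138/EI
  θ_A0 = 477.4/EI,  θ_B0 = 417.7/EI
Flexibility coefficients: a unit moment at one end gives L/(3EI) there and L/(6EI) at the far end, so f₁₁ = f₂₂ = 2.467/EI and f₁₂ = f₂₁ = 1.233/EI.
Compatibility — zero rotation at each built-in end:
  2.467 M_A + 1.233 M_B = 477.4
  1.233 M_A + 2.467 M_B = 417.7
Solving the pair gives M_A = 145.2 kip·ft and M_B = 96.77 kip·ft (hogging).

M_B = 96.77 kip·ft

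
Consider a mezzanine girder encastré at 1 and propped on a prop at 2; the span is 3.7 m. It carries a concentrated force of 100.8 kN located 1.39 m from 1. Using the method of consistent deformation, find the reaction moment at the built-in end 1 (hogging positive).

M_1 = 71.04 kN·m

Choose R_2 as the redundant. The primary structure is the cantilever fixed at 1.
Primary-structure tip deflection at 2 by superposition:
  point load 100.8 at a = 1.39: Pa²(3L − a)/(6EI) = 315.2/EI
Flexibility coefficient — unit upward force at 2: δ_{22} = L³/(3EI) = 16.88/EI.
The prop prevents deflection at 2: R_2 = δ_0/δ_{22} = 315.2/16.88 = 18.67 kN.
Moment equilibrium about 1: M_1 = Σ(load moments about 1) − R_2·L = 140.1 − 18.67×3.7 = 71.04 kN·m.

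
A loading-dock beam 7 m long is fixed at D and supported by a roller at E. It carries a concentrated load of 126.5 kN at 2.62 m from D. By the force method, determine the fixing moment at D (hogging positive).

Choose R_E as the redundant. The primary structure is the cantilever fixed at D.
Downward deflection at the released point E due to the loads:
  point load 126.5 at a = 2.62: Pa²(3L − a)/(6EI) = 2660/EI
Tip deflection under a unit load at E: L³/(3EI) = 114.3/EI.
Compatibility at E: δ_0 − R_E·δ_{EE} = 0, so R_E = 2660/114.3 = 23.27 kN.
Moment equilibrium about D: M_D = Σ(load moments about D) − R_E·L = 331.4 − 23.27×7 = 168.6 kN·m.

M_D = 168.6 kN·m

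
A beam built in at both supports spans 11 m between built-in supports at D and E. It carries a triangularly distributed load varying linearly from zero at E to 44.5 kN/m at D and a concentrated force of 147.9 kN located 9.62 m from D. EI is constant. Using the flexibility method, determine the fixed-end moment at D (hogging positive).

Release both end moments; the primary structure is a simply-supported span DE with redundants M_D and M_E.
Simple-span end rotations at D and E under the given loads:
  at D: triangular load, peak 44.5: w₀L³/(45EI) = 1316/EI
  at E: triangular load, peak 44.5: 7w₀L³/(360EI) = 1152/EI
  at D: point load 147.9 at a = 9.62: Pab(L + b)/(6LEI) = 368.3/EI
  at E: point load 147.9 at a = 9.62: Pab(L + a)/(6LEI) = 613.4/EI
  θ_D0 = 1685/EI,  θ_E0 = 1765/EI
Flexibility coefficients: a unit moment at one end gives L/(3EI) there and L/(6EI) at the far end, so f₁₁ = f₂₂ = 3.667/EI and f₁₂ = f₂₁ = 1.833/EI.
Compatibility — zero rotation at each built-in end:
  3.667 M_D + 1.833 M_E = 1685
  1.833 M_D + 3.667 M_E = 1765
Solving the pair gives M_D = 291.6 kN·m and M_E = 335.6 kN·m (hogging).

M_D = 291.6 kN·m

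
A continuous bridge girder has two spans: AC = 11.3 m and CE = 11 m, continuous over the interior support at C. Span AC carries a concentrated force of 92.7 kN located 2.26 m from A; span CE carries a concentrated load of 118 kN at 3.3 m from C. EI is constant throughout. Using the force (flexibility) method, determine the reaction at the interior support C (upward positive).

R_C = 130.8 kN

Release continuity at C by inserting a hinge; the redundant is the internal moment M_C. The primary structure is two simply-supported spans AC and CE.
Discontinuity in slope at C on the released structure — sum the simple-span end rotations:
  span AC: point load 92.7 at a = 2.26: Pab(L + a)/(6LEI) = 378.8/EI
  span CE: point load 118 at a = 3.3: Pab(L + b)/(6LEI) = 849.5/EI
  relative rotation θ_0 = (378.8 + 849.5)/EI = 1228/EI
A unit hogging moment at C produces rotation L₁/(3EI) + L₂/(3EI) = 7.433/EI.
Compatibility: M_C·(L₁+L₂)/(3EI) = θ_0, giving M_C = 165.2 kN·m (hogging).
Span AC, ΣM about A with M_C applied at C: R_C^{AC}·11.3 = 209.5 + 165.2, so R_C^{AC} = 33.16 kN and R_A = 92.7 − 33.16 = 59.54 kN.
Span CE, ΣM about E: R_C^{CE}·11 = 908.6 + 165.2, so R_C^{CE} = 97.62 kN and R_E = 118 − 97.62 = 20.38 kN.
R_C = 33.16 + 97.62 = 130.8 kN.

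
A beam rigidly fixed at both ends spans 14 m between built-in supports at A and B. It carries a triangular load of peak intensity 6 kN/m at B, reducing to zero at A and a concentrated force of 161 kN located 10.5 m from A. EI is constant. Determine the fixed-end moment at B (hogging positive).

M_B = 375.8 kN·m

Take the two fixed-end moments M_A, M_B as redundants; the released structure is the simple span AB.
Simple-span end rotations at A and B under the given loads:
  at A: triangular load, peak 6: 7w₀L³/(360EI) = 320.1/EI
  at B: triangular load, peak 6: w₀L³/(45EI) = 365.9/EI
  at A: point load 161 at a = 10.5: Pab(L + b)/(6LEI) = 1233/EI
  at B: point load 161 at a = 10.5: Pab(L + a)/(6LEI) = 1726/EI
  θ_A0 = 1553/EI,  θ_B0 = 2092/EI
Flexibility coefficients: a unit moment at one end gives L/(3EI) there and L/(6EI) at the far end, so f₁₁ = f₂₂ = 4.667/EI and f₁₂ = f₂₁ = 2.333/EI.
Compatibility — zero rotation at each built-in end:
  4.667 M_A + 2.333 M_B = 1553
  2.333 M_A + 4.667 M_B = 2092
Solving the pair gives M_A = 144.9 kN·m and M_B = 375.8 kN·m (hogging).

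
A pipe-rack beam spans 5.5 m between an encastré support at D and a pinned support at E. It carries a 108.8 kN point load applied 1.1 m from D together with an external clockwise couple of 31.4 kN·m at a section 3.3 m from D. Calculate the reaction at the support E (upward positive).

Take the reaction at E as the redundant and release it; the primary structure is a cantilever fixed at D.
Free-end deflection of the primary structure under the applied loading (downward +):
  point load 108.8 at a = 1.1: Pa²(3L − a)/(6EI) = 337.9/EI
  clockwise couple 31.4 at a = 3.3: M₀a(2L − a)/(2EI) = 398.9/EI
  δ_0 = 736.8/EI
Tip deflection under a unit load at E: L³/(3EI) = 55.46/EI.
Compatibility at E: δ_0 − R_E·δ_{EE} = 0, so R_E = 736.8/55.46 = 13.29 kN.

R_E = 13.29 kN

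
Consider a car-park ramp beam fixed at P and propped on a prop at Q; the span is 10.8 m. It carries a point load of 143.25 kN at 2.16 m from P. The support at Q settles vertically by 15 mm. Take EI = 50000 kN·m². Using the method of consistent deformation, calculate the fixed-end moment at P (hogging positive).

Remove the prop at Q; the released (primary) structure is a cantilever built in at P.
Downward deflection at the released point Q due to the loads:
  point load 143.25 at a = 2.16: Pa²(3L − a)/(6EI) = 3368/EI
Tip deflection under a unit load at Q: L³/(3EI) = 419.9/EI.
With EI = 50000 kN·m²: δ_0 = 0.067369 m and δ_{QQ} = 0.008398 m/kN.
Compatibility — the beam at Q must follow the support down by 0.015 m: δ_0 − R_Q·δ_{QQ} = 0.015, so R_Q = (0.067369 − 0.015)/0.008398 = 6.236 kN.
Moment equilibrium about P: M_P = Σ(load moments about P) − R_Q·L = 309.4 − 6.236×10.8 = 242.1 kN·m.

M_P = 242.1 kN·m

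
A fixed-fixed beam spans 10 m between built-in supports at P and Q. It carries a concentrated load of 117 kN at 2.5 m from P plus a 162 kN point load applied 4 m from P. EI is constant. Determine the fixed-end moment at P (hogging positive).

Take the two fixed-end moments M_P, M_Q as redundants; the released structure is the simple span PQ.
Simple-span end rotations at P and Q under the given loads:
  at P: point load 117 at a = 2.5: Pab(L + b)/(6LEI) = 639.8/EI
  at Q: point load 117 at a = 2.5: Pab(L + a)/(6LEI) = 457/EI
  at P: point load 162 at a = 4: Pab(L + b)/(6LEI) = 1037/EI
  at Q: point load 162 at a = 4: Pab(L + a)/(6LEI) = 907.2/EI
  θ_P0 = 1677/EI,  θ_Q0 = 1364/EI
Flexibility coefficients: a unit moment at one end gives L/(3EI) there and L/(6EI) at the far end, so f₁₁ = f₂₂ = 3.333/EI and f₁₂ = f₂₁ = 1.667/EI.
Compatibility — zero rotation at each built-in end:
  3.333 M_P + 1.667 M_Q = 1677
  1.667 M_P + 3.333 M_Q = 1364
Solving the pair gives M_P = 397.8 kN·m and M_Q = 210.4 kN·m (hogging).

M_P = 397.8 kN·m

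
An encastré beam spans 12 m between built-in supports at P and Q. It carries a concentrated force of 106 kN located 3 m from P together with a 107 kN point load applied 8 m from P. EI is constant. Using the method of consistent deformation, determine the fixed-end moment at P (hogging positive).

M_P = 274 kN·m

Take the two fixed-end moments M_P, M_Q as redundants; the released structure is the simple span PQ.
On the primary (simply-supported) span, the end slopes from the loading are:
  at P: point load 106 at a = 3: Pab(L + b)/(6LEI) = 834.8/EI
  at Q: point load 106 at a = 3: Pab(L + a)/(6LEI) = 596.2/EI
  at P: point load 107 at a = 8: Pab(L + b)/(6LEI) = 760.9/EI
  at Q: point load 107 at a = 8: Pab(L + a)/(6LEI) = 951.1/EI
  θ_P0 = 1596/EI,  θ_Q0 = 1547/EI
Flexibility coefficients: a unit moment at one end gives L/(3EI) there and L/(6EI) at the far end, so f₁₁ = f₂₂ = 4/EI and f₁₂ = f₂₁ = 2/EI.
Compatibility — zero rotation at each built-in end:
  4 M_P + 2 M_Q = 1596
  2 M_P + 4 M_Q = 1547
Solving the pair gives M_P = 274 kN·m and M_Q = 249.8 kN·m (hogging).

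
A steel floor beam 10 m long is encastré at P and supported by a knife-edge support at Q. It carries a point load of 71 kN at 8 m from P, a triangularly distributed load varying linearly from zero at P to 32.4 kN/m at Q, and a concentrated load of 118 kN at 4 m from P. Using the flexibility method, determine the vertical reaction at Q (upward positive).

Remove the prop at Q; the released (primary) structure is a cantilever built in at P.
Primary-structure tip deflection at Q by superposition:
  point load 71 at a = 8: Pa²(3L − a)/(6EI) = 16661/EI
  triangular load, peak 32.4 at the free end: 11w₀L⁴/(120EI) = 29700/EI
  point load 118 at a = 4: Pa²(3L − a)/(6EI) = 8181/EI
  δ_0 = 54543/EI
Tip deflection under a unit load at Q: L³/(3EI) = 333.3/EI.
Compatibility at Q: δ_0 − R_Q·δ_{QQ} = 0, so R_Q = 54543/333.3 = 163.6 kN.

R_Q = 163.6 kN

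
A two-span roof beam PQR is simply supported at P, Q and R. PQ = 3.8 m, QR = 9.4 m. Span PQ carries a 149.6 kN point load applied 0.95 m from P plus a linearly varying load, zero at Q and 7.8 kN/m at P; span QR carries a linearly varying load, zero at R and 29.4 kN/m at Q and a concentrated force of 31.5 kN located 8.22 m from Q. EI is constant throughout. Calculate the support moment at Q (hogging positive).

M_Q = 157.4 kN·m

Insert a hinge at Q; M_Q is the redundant, and each span becomes simply supported.
End slopes at the hinge Q, treating each span as simply supported:
  span PQ: point load 149.6 at a = 0.95: Pab(L + a)/(6LEI) = 84.38/EI
  span PQ: triangular load, peak 7.8: 7w₀L³/(360EI) = 8.322/EI
  span QR: triangular load, peak 29.4: w₀L³/(45EI) = 542.6/EI
  span QR: point load 31.5 at a = 8.22: Pab(L + b)/(6LEI) = 57.32/EI
  relative rotation θ_0 = (92.71 + 600)/EI = 692.7/EI
A unit hogging moment at Q produces rotation L₁/(3EI) + L₂/(3EI) = 4.4/EI.
Compatibility: M_Q·(L₁+L₂)/(3EI) = θ_0, giving M_Q = 157.4 kN·m (hogging).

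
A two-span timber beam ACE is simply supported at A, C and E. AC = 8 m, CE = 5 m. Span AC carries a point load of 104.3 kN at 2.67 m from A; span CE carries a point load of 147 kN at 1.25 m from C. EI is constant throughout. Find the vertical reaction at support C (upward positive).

R_C = 184.9 kN

Take M_C as the redundant. Released structure: two simple spans AC and CE with a hinge at C.
Discontinuity in slope at C on the released structure — sum the simple-span end rotations:
  span AC: point load 104.3 at a = 2.67: Pab(L + a)/(6LEI) = 329.9/EI
  span CE: point load 147 at a = 1.25: Pab(L + b)/(6LEI) = 201/EI
  relative rotation θ_0 = (329.9 + 201)/EI = 530.9/EI
A unit hogging moment at C produces rotation L₁/(3EI) + L₂/(3EI) = 4.333/EI.
Slope continuity at C: θ_0 = M_C·4.333/EI, so M_C = 530.9/4.333 = 122.5 kN·m (hogging).
Span AC, ΣM about A with M_C applied at C: R_C^{AC}·8 = 278.5 + 122.5, so R_C^{AC} = 50.13 kN and R_A = 104.3 − 50.13 = 54.17 kN.
Span CE, ΣM about E: R_C^{CE}·5 = 551.2 + 122.5, so R_C^{CE} = 134.8 kN and R_E = 147 − 134.8 = 12.25 kN.
R_C = 50.13 + 134.8 = 184.9 kN.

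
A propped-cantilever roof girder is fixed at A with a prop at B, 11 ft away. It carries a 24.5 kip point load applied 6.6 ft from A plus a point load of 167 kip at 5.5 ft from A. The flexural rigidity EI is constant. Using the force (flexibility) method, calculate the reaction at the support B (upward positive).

Remove the prop at B; the released (primary) structure is a cantilever built in at A.
Deflection at B on the released cantilever, summing each load's contribution:
  point load 24.5 at a = 6.6: Pa²(3L − a)/(6EI) = 4696/EI
  point load 167 at a = 5.5: Pa²(3L − a)/(6EI) = 23154/EI
  δ_0 = 27850/EI
Tip deflection under a unit load at B: L³/(3EI) = 443.7/EI.
The prop prevents deflection at B: R_B = δ_0/δ_{BB} = 27850/443.7 = 62.77 kip.

R_B = 62.77 kip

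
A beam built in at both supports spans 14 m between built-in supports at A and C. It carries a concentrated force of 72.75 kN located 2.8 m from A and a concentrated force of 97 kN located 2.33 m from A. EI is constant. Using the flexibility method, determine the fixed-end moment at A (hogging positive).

M_A = 287.4 kN·m

Release both end moments; the primary structure is a simply-supported span AC with redundants M_A and M_C.
Simple-span end rotations at A and C under the given loads:
  at A: point load 72.75 at a = 2.8: Pab(L + b)/(6LEI) = 684.4/EI
  at C: point load 72.75 at a = 2.8: Pab(L + a)/(6LEI) = 456.3/EI
  at A: point load 97 at a = 2.33: Pab(L + b)/(6LEI) = 806/EI
  at C: point load 97 at a = 2.33: Pab(L + a)/(6LEI) = 512.7/EI
  θ_A0 = 1490/EI,  θ_C0 = 969/EI
Flexibility coefficients: a unit moment at one end gives L/(3EI) there and L/(6EI) at the far end, so f₁₁ = f₂₂ = 4.667/EI and f₁₂ = f₂₁ = 2.333/EI.
Compatibility — zero rotation at each built-in end:
  4.667 M_A + 2.333 M_C = 1490
  2.333 M_A + 4.667 M_C = 969
Solving the pair gives M_A = 287.4 kN·m and M_C = 63.95 kN·m (hogging).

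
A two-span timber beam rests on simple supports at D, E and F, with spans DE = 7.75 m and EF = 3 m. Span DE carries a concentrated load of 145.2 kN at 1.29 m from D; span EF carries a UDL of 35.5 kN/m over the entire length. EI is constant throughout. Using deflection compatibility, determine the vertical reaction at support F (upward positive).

Release continuity at E by inserting a hinge; the redundant is the internal moment M_E. The primary structure is two simply-supported spans DE and EF.
End slopes at the hinge E, treating each span as simply supported:
  span DE: point load 145.2 at a = 1.29: Pab(L + a)/(6LEI) = 235.2/EI
  span EF: UDL 35.5: wL³/(24EI) = 39.94/EI
  relative rotation θ_0 = (235.2 + 39.94)/EI = 275.2/EI
A unit hogging moment at E produces rotation L₁/(3EI) + L₂/(3EI) = 3.583/EI.
Compatibility: M_E·(L₁+L₂)/(3EI) = θ_0, giving M_E = 76.79 kN·m (hogging).
Span EF, ΣM about F: R_E^{EF}·3 = 159.8 + 76.79, so R_E^{EF} = 78.85 kN and R_F = 106.5 − 78.85 = 27.65 kN.

R_F = 27.65 kN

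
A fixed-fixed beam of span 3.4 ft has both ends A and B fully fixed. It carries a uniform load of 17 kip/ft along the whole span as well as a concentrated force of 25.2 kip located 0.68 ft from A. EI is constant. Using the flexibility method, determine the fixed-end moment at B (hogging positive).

M_B = 19.12 kip·ft

Take the two fixed-end moments M_A, M_B as redundants; the released structure is the simple span AB.
End rotations of the released simple span under the applied load (×1/EI):
  at A: UDL 17: wL³/(24EI) = 27.84/EI
  at B: UDL 17: wL³/(24EI) = 27.84/EI
  at A: point load 25.2 at a = 0.68: Pab(L + b)/(6LEI) = 13.98/EI
  at B: point load 25.2 at a = 0.68: Pab(L + a)/(6LEI) = 9.322/EI
  θ_A0 = 41.82/EI,  θ_B0 = 37.16/EI
Flexibility coefficients: a unit moment at one end gives L/(3EI) there and L/(6EI) at the far end, so f₁₁ = f₂₂ = 1.133/EI and f₁₂ = f₂₁ = 0.5667/EI.
Compatibility — zero rotation at each built-in end:
  1.133 M_A + 0.5667 M_B = 41.82
  0.5667 M_A + 1.133 M_B = 37.16
Solving the pair gives M_A = 27.34 kip·ft and M_B = 19.12 kip·ft (hogging).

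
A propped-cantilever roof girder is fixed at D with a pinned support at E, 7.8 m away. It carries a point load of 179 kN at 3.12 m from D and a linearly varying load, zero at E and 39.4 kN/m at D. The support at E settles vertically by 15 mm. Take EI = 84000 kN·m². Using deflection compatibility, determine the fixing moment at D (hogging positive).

M_D = 490 kN·m

Remove the prop at E; the released (primary) structure is a cantilever built in at D.
Deflection at E on the released cantilever, summing each load's contribution:
  point load 179 at a = 3.12: Pa²(3L − a)/(6EI) = 5890/EI
  triangular load, peak 39.4 at the fixed end: w₀L⁴/(30EI) = 4861/EI
  δ_0 = 10751/EI
Tip deflection under a unit load at E: L³/(3EI) = 158.2/EI.
With EI = 84000 kN·m²: δ_0 = 0.12799 m and δ_{EE} = 0.001883 m/kN.
Compatibility — the beam at E must follow the support down by 0.015 m: δ_0 − R_E·δ_{EE} = 0.015, so R_E = (0.12799 − 0.015)/0.001883 = 60 kN.
Moment equilibrium about D: M_D = Σ(load moments about D) − R_E·L = 958 − 60×7.8 = 490 kN·m.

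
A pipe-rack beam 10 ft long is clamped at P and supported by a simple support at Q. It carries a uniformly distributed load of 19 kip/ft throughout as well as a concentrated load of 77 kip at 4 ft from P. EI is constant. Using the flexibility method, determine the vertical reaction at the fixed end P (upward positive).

R_P = 179.7 kip

Choose R_Q as the redundant. The primary structure is the cantilever fixed at P.
Free-end deflection of the primary structure under the applied loading (downward +):
  UDL 19: wL⁴/(8EI) = 23750/EI
  point load 77 at a = 4: Pa²(3L − a)/(6EI) = 5339/EI
  δ_0 = 29089/EI
Flexibility coefficient — unit upward force at Q: δ_{QQ} = L³/(3EI) = 333.3/EI.
Compatibility at Q: δ_0 − R_Q·δ_{QQ} = 0, so R_Q = 29089/333.3 = 87.27 kip.
Vertical equilibrium: R_P = ΣP − R_Q = 267 − 87.27 = 179.7 kip.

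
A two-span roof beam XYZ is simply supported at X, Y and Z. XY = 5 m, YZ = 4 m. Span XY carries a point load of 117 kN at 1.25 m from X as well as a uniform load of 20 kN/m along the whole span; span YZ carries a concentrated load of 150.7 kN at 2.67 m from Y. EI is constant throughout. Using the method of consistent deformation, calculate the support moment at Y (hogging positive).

Take M_Y as the redundant. Released structure: two simple spans XY and YZ with a hinge at Y.
End slopes at the hinge Y, treating each span as simply supported:
  span XY: point load 117 at a = 1.25: Pab(L + a)/(6LEI) = 114.3/EI
  span XY: UDL 20: wL³/(24EI) = 104.2/EI
  span YZ: point load 150.7 at a = 2.67: Pab(L + b)/(6LEI) = 118.8/EI
  relative rotation θ_0 = (218.4 + 118.8)/EI = 337.3/EI
A unit hogging moment at Y produces rotation L₁/(3EI) + L₂/(3EI) = 3/EI.
Slope continuity at Y: θ_0 = M_Y·3/EI, so M_Y = 337.3/3 = 112.4 kN·m (hogging).

M_Y = 112.4 kN·m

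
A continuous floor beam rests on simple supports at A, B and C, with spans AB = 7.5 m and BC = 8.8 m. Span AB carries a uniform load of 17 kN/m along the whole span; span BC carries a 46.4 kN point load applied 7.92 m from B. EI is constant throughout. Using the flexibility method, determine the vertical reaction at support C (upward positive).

Insert a hinge at B; M_B is the redundant, and each span becomes simply supported.
End slopes at the hinge B, treating each span as simply supported:
  span AB: UDL 17: wL³/(24EI) = 298.8/EI
  span BC: point load 46.4 at a = 7.92: Pab(L + b)/(6LEI) = 59.29/EI
  relative rotation θ_0 = (298.8 + 59.29)/EI = 358.1/EI
A unit hogging moment at B produces rotation L₁/(3EI) + L₂/(3EI) = 5.433/EI.
Slope continuity at B: θ_0 = M_B·5.433/EI, so M_B = 358.1/5.433 = 65.91 kN·m (hogging).
Span BC, ΣM about C: R_B^{BC}·8.8 = 40.83 + 65.91, so R_B^{BC} = 12.13 kN and R_C = 46.4 − 12.13 = 34.27 kN.

R_C = 34.27 kN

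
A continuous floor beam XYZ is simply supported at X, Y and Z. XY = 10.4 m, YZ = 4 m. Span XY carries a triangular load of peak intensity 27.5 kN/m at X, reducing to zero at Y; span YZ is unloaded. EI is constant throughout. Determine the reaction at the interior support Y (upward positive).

R_Y = 91.04 kN

Release continuity at Y by inserting a hinge; the redundant is the internal moment M_Y. The primary structure is two simply-supported spans XY and YZ.
End slopes at the hinge Y, treating each span as simply supported:
  span XY: triangular load, peak 27.5: 7w₀L³/(360EI) = 601.5/EI
  relative rotation θ_0 = (601.5 + 0)/EI = 601.5/EI
A unit hogging moment at Y produces rotation L₁/(3EI) + L₂/(3EI) = 4.8/EI.
Compatibility: M_Y·(L₁+L₂)/(3EI) = θ_0, giving M_Y = 125.3 kN·m (hogging).
Span XY, ΣM about X with M_Y applied at Y: R_Y^{XY}·10.4 = 495.7 + 125.3, so R_Y^{XY} = 59.72 kN and R_X = 143 − 59.72 = 83.28 kN.
Span YZ, ΣM about Z: R_Y^{YZ}·4 = 0 + 125.3, so R_Y^{YZ} = 31.33 kN and R_Z = 0 − 31.33 = -31.33 kN.
R_Y = 59.72 + 31.33 = 91.04 kN.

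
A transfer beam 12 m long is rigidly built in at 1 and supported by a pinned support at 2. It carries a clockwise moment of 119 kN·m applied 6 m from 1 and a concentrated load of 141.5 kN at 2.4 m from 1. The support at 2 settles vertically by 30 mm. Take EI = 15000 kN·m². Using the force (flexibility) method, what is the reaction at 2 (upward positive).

R_2 = 18.3 kN

Choose R_2 as the redundant. The primary structure is the cantilever fixed at 1.
Free-end deflection of the primary structure under the applied loading (downward +):
  clockwise couple 119 at a = 6: M₀a(2L − a)/(2EI) = 6426/EI
  point load 141.5 at a = 2.4: Pa²(3L − a)/(6EI) = 4564/EI
  δ_0 = 10990/EI
Flexibility coefficient — unit upward force at 2: δ_{22} = L³/(3EI) = 576/EI.
With EI = 15000 kN·m²: δ_0 = 0.73268 m and δ_{22} = 0.0384 m/kN.
Compatibility — the beam at 2 must follow the support down by 0.03 m: δ_0 − R_2·δ_{22} = 0.03, so R_2 = (0.73268 − 0.03)/0.0384 = 18.3 kN.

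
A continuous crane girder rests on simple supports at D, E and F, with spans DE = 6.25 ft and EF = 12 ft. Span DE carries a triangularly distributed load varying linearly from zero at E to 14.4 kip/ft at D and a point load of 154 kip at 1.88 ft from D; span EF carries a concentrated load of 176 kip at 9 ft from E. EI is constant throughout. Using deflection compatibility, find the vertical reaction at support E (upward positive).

R_E = 158.6 kip

Release continuity at E by inserting a hinge; the redundant is the internal moment M_E. The primary structure is two simply-supported spans DE and EF.
Discontinuity in slope at E on the released structure — sum the simple-span end rotations:
  span DE: triangular load, peak 14.4: 7w₀L³/(360EI) = 68.36/EI
  span DE: point load 154 at a = 1.88: Pab(L + a)/(6LEI) = 274.3/EI
  span EF: point load 176 at a = 9: Pab(L + b)/(6LEI) = 990/EI
  relative rotation θ_0 = (342.7 + 990)/EI = 1333/EI
A unit hogging moment at E produces rotation L₁/(3EI) + L₂/(3EI) = 6.083/EI.
Compatibility: M_E·(L₁+L₂)/(3EI) = θ_0, giving M_E = 219.1 kip·ft (hogging).
Span DE, ΣM about D with M_E applied at E: R_E^{DE}·6.25 = 383.3 + 219.1, so R_E^{DE} = 96.37 kip and R_D = 199 − 96.37 = 102.6 kip.
Span EF, ΣM about F: R_E^{EF}·12 = 528 + 219.1, so R_E^{EF} = 62.26 kip and R_F = 176 − 62.26 = 113.7 kip.
R_E = 96.37 + 62.26 = 158.6 kip.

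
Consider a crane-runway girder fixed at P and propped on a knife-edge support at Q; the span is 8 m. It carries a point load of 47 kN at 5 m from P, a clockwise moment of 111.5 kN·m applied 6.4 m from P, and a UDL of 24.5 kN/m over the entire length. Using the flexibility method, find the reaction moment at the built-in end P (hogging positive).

M_P = 207.5 kN·m

Take the reaction at Q as the redundant and release it; the primary structure is a cantilever fixed at P.
Primary-structure tip deflection at Q by superposition:
  point load 47 at a = 5: Pa²(3L − a)/(6EI) = 3721/EI
  clockwise couple 111.5 at a = 6.4: M₀a(2L − a)/(2EI) = 3425/EI
  UDL 24.5: wL⁴/(8EI) = 12544/EI
  δ_0 = 19690/EI
Flexibility coefficient — unit upward force at Q: δ_{QQ} = L³/(3EI) = 170.7/EI.
Compatibility at Q: δ_0 − R_Q·δ_{QQ} = 0, so R_Q = 19690/170.7 = 115.4 kN.
Moment equilibrium about P: M_P = Σ(load moments about P) − R_Q·L = 1130 − 115.4×8 = 207.5 kN·m.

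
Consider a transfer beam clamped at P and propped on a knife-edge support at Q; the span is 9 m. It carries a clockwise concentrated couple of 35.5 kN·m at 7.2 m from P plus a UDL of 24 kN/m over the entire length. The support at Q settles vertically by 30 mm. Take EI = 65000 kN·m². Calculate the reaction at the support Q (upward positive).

Release the roller at Q. Primary structure: cantilever fixed at P.
Free-end deflection of the primary structure under the applied loading (downward +):
  clockwise couple 35.5 at a = 7.2: M₀a(2L − a)/(2EI) = 1380/EI
  UDL 24: wL⁴/(8EI) = 19683/EI
  δ_0 = 21063/EI
Tip deflection under a unit load at Q: L³/(3EI) = 243/EI.
With EI = 65000 kN·m²: δ_0 = 0.32405 m and δ_{QQ} = 0.003738 m/kN.
Compatibility — the beam at Q must follow the support down by 0.03 m: δ_0 − R_Q·δ_{QQ} = 0.03, so R_Q = (0.32405 − 0.03)/0.003738 = 78.66 kN.

R_Q = 78.66 kN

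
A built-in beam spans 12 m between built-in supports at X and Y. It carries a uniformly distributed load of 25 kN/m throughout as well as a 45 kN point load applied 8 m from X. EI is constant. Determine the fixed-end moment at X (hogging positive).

M_X = 340 kN·m

Take the two fixed-end moments M_X, M_Y as redundants; the released structure is the simple span XY.
End rotations of the released simple span under the applied load (×1/EI):
  at X: UDL 25: wL³/(24EI) = 1800/EI
  at Y: UDL 25: wL³/(24EI) = 1800/EI
  at X: point load 45 at a = 8: Pab(L + b)/(6LEI) = 320/EI
  at Y: point load 45 at a = 8: Pab(L + a)/(6LEI) = 400/EI
  θ_X0 = 2120/EI,  θ_Y0 = 2200/EI
Flexibility coefficients: a unit moment at one end gives L/(3EI) there and L/(6EI) at the far end, so f₁₁ = f₂₂ = 4/EI and f₁₂ = f₂₁ = 2/EI.
Compatibility — zero rotation at each built-in end:
  4 M_X + 2 M_Y = 2120
  2 M_X + 4 M_Y = 2200
Solving the pair gives M_X = 340 kN·m and M_Y = 380 kN·m (hogging).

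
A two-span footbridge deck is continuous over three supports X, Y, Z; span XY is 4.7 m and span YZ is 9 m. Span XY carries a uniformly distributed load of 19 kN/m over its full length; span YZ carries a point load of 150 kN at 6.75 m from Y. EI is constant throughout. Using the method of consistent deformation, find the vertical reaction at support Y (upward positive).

Insert a hinge at Y; M_Y is the redundant, and each span becomes simply supported.
End slopes at the hinge Y, treating each span as simply supported:
  span XY: UDL 19: wL³/(24EI) = 82.19/EI
  span YZ: point load 150 at a = 6.75: Pab(L + b)/(6LEI) = 474.6/EI
  relative rotation θ_0 = (82.19 + 474.6)/EI = 556.8/EI
A unit hogging moment at Y produces rotation L₁/(3EI) + L₂/(3EI) = 4.567/EI.
Slope continuity at Y: θ_0 = M_Y·4.567/EI, so M_Y = 556.8/4.567 = 121.9 kN·m (hogging).
Span XY, ΣM about X with M_Y applied at Y: R_Y^{XY}·4.7 = 209.9 + 121.9, so R_Y^{XY} = 70.59 kN and R_X = 89.3 − 70.59 = 18.71 kN.
Span YZ, ΣM about Z: R_Y^{YZ}·9 = 337.5 + 121.9, so R_Y^{YZ} = 51.05 kN and R_Z = 150 − 51.05 = 98.95 kN.
R_Y = 70.59 + 51.05 = 121.6 kN.

R_Y = 121.6 kN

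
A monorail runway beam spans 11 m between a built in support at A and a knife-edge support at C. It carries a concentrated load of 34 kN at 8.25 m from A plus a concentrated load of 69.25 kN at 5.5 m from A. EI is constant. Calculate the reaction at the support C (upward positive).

Choose R_C as the redundant. The primary structure is the cantilever fixed at A.
Primary-structure tip deflection at C by superposition:
  point load 34 at a = 8.25: Pa²(3L − a)/(6EI) = 9546/EI
  point load 69.25 at a = 5.5: Pa²(3L − a)/(6EI) = 9601/EI
  δ_0 = 19147/EI
Tip deflection under a unit load at C: L³/(3EI) = 443.7/EI.
The prop prevents deflection at C: R_C = δ_0/δ_{CC} = 19147/443.7 = 43.16 kN.

R_C = 43.16 kN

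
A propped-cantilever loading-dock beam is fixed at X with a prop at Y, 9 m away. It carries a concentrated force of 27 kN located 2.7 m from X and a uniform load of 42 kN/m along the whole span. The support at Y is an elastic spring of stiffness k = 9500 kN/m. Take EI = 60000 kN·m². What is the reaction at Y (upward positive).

R_Y = 141.4 kN

Remove the prop at Y; the released (primary) structure is a cantilever built in at X.
Primary-structure tip deflection at Y by superposition:
  point load 27 at a = 2.7: Pa²(3L − a)/(6EI) = 797.2/EI
  UDL 42: wL⁴/(8EI) = 34445/EI
  δ_0 = 35242/EI
Tip deflection under a unit load at Y: L³/(3EI) = 243/EI.
With EI = 60000 kN·m²: δ_0 = 0.58737 m and δ_{YY} = 0.00405 m/kN.
Compatibility — the spring shortens by R_Y/k under the reaction it provides: δ_0 − R_Y·δ_{YY} = R_Y/k. With 1/k = 0.000105 m/kN, R_Y = δ_0 / (δ_{YY} + 1/k) = 0.58737 / (0.00405 + 0.000105) = 141.4 kN.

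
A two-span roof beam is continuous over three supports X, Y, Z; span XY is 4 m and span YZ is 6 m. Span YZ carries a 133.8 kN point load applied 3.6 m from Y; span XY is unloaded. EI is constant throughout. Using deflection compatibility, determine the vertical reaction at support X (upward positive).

R_X = -20.23 kN

Take M_Y as the redundant. Released structure: two simple spans XY and YZ with a hinge at Y.
Discontinuity in slope at Y on the released structure — sum the simple-span end rotations:
  span YZ: point load 133.8 at a = 3.6: Pab(L + b)/(6LEI) = 269.7/EI
  relative rotation θ_0 = (0 + 269.7)/EI = 269.7/EI
A unit hogging moment at Y produces rotation L₁/(3EI) + L₂/(3EI) = 3.333/EI.
Slope continuity at Y: θ_0 = M_Y·3.333/EI, so M_Y = 269.7/3.333 = 80.92 kN·m (hogging).
Span XY, ΣM about X with M_Y applied at Y: R_Y^{XY}·4 = 0 + 80.92, so R_Y^{XY} = 20.23 kN and R_X = 0 − 20.23 = -20.23 kN.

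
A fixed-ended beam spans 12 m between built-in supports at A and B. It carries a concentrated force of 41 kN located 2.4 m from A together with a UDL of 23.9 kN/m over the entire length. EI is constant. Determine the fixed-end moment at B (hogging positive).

Release both end moments; the primary structure is a simply-supported span AB with redundants M_A and M_B.
On the primary (simply-supported) span, the end slopes from the loading are:
  at A: point load 41 at a = 2.4: Pab(L + b)/(6LEI) = 283.4/EI
  at B: point load 41 at a = 2.4: Pab(L + a)/(6LEI) = 188.9/EI
  at A: UDL 23.9: wL³/(24EI) = 1721/EI
  at B: UDL 23.9: wL³/(24EI) = 1721/EI
  θ_A0 = 2004/EI,  θ_B0 = 1910/EI
Flexibility coefficients: a unit moment at one end gives L/(3EI) there and L/(6EI) at the far end, so f₁₁ = f₂₂ = 4/EI and f₁₂ = f₂₁ = 2/EI.
Compatibility — zero rotation at each built-in end:
  4 M_A + 2 M_B = 2004
  2 M_A + 4 M_B = 1910
Solving the pair gives M_A = 349.8 kN·m and M_B = 302.5 kN·m (hogging).

M_B = 302.5 kN·m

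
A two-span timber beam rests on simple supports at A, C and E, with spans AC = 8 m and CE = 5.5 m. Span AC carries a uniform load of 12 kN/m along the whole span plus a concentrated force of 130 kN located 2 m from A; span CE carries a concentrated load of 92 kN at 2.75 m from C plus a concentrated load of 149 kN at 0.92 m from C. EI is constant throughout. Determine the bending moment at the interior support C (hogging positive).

M_C = 210.4 kN·m

Insert a hinge at C; M_C is the redundant, and each span becomes simply supported.
End slopes at the hinge C, treating each span as simply supported:
  span AC: UDL 12: wL³/(24EI) = 256/EI
  span AC: point load 130 at a = 2: Pab(L + a)/(6LEI) = 325/EI
  span CE: point load 92 at a = 2.75: Pab(L + b)/(6LEI) = 173.9/EI
  span CE: point load 149 at a = 0.92: Pab(L + b)/(6LEI) = 191.8/EI
  relative rotation θ_0 = (581 + 365.7)/EI = 946.7/EI
A unit hogging moment at C produces rotation L₁/(3EI) + L₂/(3EI) = 4.5/EI.
Slope continuity at C: θ_0 = M_C·4.5/EI, so M_C = 946.7/4.5 = 210.4 kN·m (hogging).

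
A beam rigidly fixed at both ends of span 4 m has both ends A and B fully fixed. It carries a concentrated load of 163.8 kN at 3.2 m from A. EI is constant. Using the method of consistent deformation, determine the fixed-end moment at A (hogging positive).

M_A = 20.97 kN·m

Release both end moments; the primary structure is a simply-supported span AB with redundants M_A and M_B.
On the primary (simply-supported) span, the end slopes from the loading are:
  at A: point load 163.8 at a = 3.2: Pab(L + b)/(6LEI) = 83.87/EI
  at B: point load 163.8 at a = 3.2: Pab(L + a)/(6LEI) = 125.8/EI
  θ_A0 = 83.87/EI,  θ_B0 = 125.8/EI
Flexibility coefficients: a unit moment at one end gives L/(3EI) there and L/(6EI) at the far end, so f₁₁ = f₂₂ = 1.333/EI and f₁₂ = f₂₁ = 0.6667/EI.
Compatibility — zero rotation at each built-in end:
  1.333 M_A + 0.6667 M_B = 83.87
  0.6667 M_A + 1.333 M_B = 125.8
Solving the pair gives M_A = 20.97 kN·m and M_B = 83.87 kN·m (hogging).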